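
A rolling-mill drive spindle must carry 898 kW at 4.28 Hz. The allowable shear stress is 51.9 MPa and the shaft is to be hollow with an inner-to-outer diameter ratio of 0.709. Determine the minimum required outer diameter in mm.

164 mm

ω = 2π·4.28 = 26.89 rad/s, so T = P/ω = 898×10³ / 26.89 = 33390 N·m.
For a hollow shaft with d_i/d_o = 0.709: τ_max = 16T/(π d_o³ (1−k⁴)), so d_o = [16T/(π τ_allow (1−k⁴))]^(1/3) = [16·33390/(π·5.19×10^7·0.7473)]^(1/3) = 0.1637 m.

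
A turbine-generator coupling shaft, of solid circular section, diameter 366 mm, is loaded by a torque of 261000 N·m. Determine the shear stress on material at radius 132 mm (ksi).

J = πd⁴/32 = π(0.366)⁴/32 = 1.762×10^-3 m⁴.
Shear stress varies linearly with radius: τ = T·r/J = 261000 × 0.132 / 1.762×10^-3 = 1.956×10^7 Pa.

2.84 ksi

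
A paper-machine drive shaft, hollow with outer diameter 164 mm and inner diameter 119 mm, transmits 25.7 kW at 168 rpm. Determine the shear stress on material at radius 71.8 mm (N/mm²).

2.04 N/mm²

ω = 2π·168/60 = 17.59 rad/s, so T = P/ω = 25.7×10³ / 17.59 = 1461 N·m.
J = π(d_o⁴ − d_i⁴)/32 = π(0.164⁴ − 0.119⁴)/32 = 5.133×10^-5 m⁴.
Shear stress varies linearly with radius: τ = T·r/J = 1461 × 0.0718 / 5.133×10^-5 = 2.043×10^6 Pa.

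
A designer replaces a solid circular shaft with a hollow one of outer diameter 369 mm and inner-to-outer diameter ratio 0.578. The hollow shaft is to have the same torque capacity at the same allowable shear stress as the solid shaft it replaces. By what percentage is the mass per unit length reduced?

Equal τ_max and T ⇒ the solid shaft needs d_s³ = d_o³(1−k⁴), so d_s = 369·(1−0.578⁴)^(1/3) = 354.7 mm.
Area ratio A_h/A_s = d_o²(1−k²)/d_s² = (1−k²)/(1−k⁴)^(2/3) = 0.7206.
Mass saving = 1 − 0.7206 = 27.9 %.

27.9 %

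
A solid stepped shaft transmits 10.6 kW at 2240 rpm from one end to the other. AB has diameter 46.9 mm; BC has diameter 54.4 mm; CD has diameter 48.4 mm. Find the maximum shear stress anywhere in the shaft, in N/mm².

2.23 N/mm²

ω = 2π·2240/60 = 234.6 rad/s, so T = P/ω = 10.6×10³ / 234.6 = 45.19 N·m.
Under the same torque, τ_max = 16T/(πd³) is largest where d is smallest — segment AB (d = 46.9 mm).
τ_max = 16·45.19/(π·(0.0469)³) = 2.231×10^6 Pa.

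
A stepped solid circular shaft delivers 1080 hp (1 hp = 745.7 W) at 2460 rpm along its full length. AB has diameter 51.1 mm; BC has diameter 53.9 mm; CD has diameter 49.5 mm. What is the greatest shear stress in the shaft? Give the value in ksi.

ω = 2π·2460/60 = 257.6 rad/s, so T = P/ω = 1080×745.7 / 257.6 = 3126 N·m.
Under the same torque, τ_max = 16T/(πd³) is largest where d is smallest — segment CD (d = 49.5 mm).
τ_max = 16·3126/(π·(0.0495)³) = 1.313×10^8 Pa.

19.0 ksi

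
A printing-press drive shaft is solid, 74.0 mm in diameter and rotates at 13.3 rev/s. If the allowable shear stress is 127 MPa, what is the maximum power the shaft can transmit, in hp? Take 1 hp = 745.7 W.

1130 hp

J = πd⁴/32 = π(0.0740)⁴/32 = 2.944×10^-6 m⁴.
T_max = τ_allow·J/r = 1.27×10^8 × 2.944×10^-6 / 0.0370 = 10100 N·m.
ω = 2π·13.3 = 83.57 rad/s, so P_max = T_max·ω = 8.444×10^5 W.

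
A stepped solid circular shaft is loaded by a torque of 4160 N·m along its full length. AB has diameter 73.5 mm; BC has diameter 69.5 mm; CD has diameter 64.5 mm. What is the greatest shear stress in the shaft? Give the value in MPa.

79.0 MPa

Under the same torque, τ_max = 16T/(πd³) is largest where d is smallest — segment CD (d = 64.5 mm).
τ_max = 16·4160/(π·(0.0645)³) = 7.896×10^7 Pa.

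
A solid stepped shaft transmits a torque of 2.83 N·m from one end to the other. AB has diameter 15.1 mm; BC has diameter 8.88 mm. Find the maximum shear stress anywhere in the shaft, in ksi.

2.99 ksi

Under the same torque, τ_max = 16T/(πd³) is largest where d is smallest — segment BC (d = 8.88 mm).
τ_max = 16·2.830/(π·(0.00888)³) = 2.058×10^7 Pa.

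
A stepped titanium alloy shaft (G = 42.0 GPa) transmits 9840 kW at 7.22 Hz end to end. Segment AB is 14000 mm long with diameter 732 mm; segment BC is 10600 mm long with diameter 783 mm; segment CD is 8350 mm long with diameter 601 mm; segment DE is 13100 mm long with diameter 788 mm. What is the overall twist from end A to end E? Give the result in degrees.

ω = 2π·7.22 = 45.36 rad/s, so T = P/ω = 9840×10³ / 45.36 = 216900 N·m.
J_AB = π(0.732)⁴/32 = 0.0282 m⁴; J_BC = π(0.783)⁴/32 = 0.0369 m⁴; J_CD = π(0.601)⁴/32 = 0.0128 m⁴; J_DE = π(0.788)⁴/32 = 0.0379 m⁴.
θ = (T/G)·Σ L_i/J_i = (216900/42.0×10⁹)·(14.0/0.0282 + 10.6/0.0369 + 8.35/0.0128 + 13.1/0.0379) = 9.203×10^-3 rad.

0.527°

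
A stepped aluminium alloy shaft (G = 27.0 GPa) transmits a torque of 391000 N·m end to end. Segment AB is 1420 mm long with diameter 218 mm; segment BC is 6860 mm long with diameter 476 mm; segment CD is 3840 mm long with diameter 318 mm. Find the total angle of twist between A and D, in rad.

J_AB = π(0.218)⁴/32 = 2.22×10^-4 m⁴; J_BC = π(0.476)⁴/32 = 5.04×10^-3 m⁴; J_CD = π(0.318)⁴/32 = 1.00×10^-3 m⁴.
θ = (T/G)·Σ L_i/J_i = (391000/27.0×10⁹)·(1.42/2.22×10^-4 + 6.86/5.04×10^-3 + 3.84/1.00×10^-3) = 0.1678 rad.

0.168 rad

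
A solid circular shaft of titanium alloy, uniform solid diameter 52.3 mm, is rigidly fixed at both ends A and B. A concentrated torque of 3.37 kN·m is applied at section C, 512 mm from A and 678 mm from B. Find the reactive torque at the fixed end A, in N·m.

With uniform GJ and both ends fixed, compatibility θ_AC = θ_CB gives T_A·a = T_B·b, together with T_A + T_B = T₀.
T_A = T₀·b/(a+b) = 3370·678/1190 = 1920 N·m; T_B = 1450 N·m.

1920 N·m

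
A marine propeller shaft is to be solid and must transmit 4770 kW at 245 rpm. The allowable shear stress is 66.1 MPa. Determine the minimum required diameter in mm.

ω = 2π·245/60 = 25.66 rad/s, so T = P/ω = 4770×10³ / 25.66 = 185900 N·m.
For a solid shaft τ_max = 16T/(πd³), so d = (16T/(π τ_allow))^(1/3) = (16·185900/(π·6.61×10^7))^(1/3) = 0.2429 m.

243 mm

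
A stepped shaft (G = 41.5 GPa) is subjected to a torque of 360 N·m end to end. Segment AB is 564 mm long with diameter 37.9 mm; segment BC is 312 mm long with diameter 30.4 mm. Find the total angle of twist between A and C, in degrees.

J_AB = π(0.0379)⁴/32 = 2.03×10^-7 m⁴; J_BC = π(0.0304)⁴/32 = 8.38×10^-8 m⁴.
θ = (T/G)·Σ L_i/J_i = (360.0/41.5×10⁹)·(0.564/2.03×10^-7 + 0.312/8.38×10^-8) = 0.05643 rad.

3.23°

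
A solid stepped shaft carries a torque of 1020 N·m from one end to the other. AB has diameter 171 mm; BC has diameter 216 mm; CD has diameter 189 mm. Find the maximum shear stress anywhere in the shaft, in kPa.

Under the same torque, τ_max = 16T/(πd³) is largest where d is smallest — segment AB (d = 171 mm).
τ_max = 16·1020/(π·(0.171)³) = 1.039×10^6 Pa.

1040 kPa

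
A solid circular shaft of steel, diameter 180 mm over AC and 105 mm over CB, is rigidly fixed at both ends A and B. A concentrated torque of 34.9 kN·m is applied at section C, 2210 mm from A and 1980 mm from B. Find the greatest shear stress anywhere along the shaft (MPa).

Compatibility: T_A·a/J_AC = T_B·b/J_CB with T_A + T_B = T₀.
J_AC = 1.03×10^-4 m⁴, J_CB = 1.19×10^-5 m⁴, so T_A = T₀·(J_AC/a)/((J_AC/a)+(J_CB/b)) = 30910 N·m, T_B = 3994 N·m.
τ in each portion: τ_AC = 2.70×10^7 Pa, τ_CB = 1.76×10^7 Pa; maximum is in AC.
τ_max = T_AC·r/J = 30910·0.0900/1.03×10^-4 = 2.699×10^7 Pa.

27.0 MPa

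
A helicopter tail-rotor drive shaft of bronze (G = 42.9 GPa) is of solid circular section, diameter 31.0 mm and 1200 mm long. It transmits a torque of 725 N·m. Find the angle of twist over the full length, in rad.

0.224 rad

J = πd⁴/32 = π(0.0310)⁴/32 = 9.067×10^-8 m⁴.
θ = T·L/(G·J) = 725.0 × 1.20 / (42.9×10⁹ × 9.067×10^-8) = 0.2237 rad.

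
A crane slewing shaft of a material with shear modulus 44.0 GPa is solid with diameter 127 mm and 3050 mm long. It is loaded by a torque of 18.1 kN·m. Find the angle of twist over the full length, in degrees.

J = πd⁴/32 = π(0.127)⁴/32 = 2.554×10^-5 m⁴.
θ = T·L/(G·J) = 18100 × 3.05 / (44.0×10⁹ × 2.554×10^-5) = 0.04913 rad.

2.81°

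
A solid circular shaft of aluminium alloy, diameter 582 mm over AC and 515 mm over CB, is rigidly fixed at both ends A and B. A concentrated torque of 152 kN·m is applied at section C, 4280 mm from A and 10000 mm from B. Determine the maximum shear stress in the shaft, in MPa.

Compatibility: T_A·a/J_AC = T_B·b/J_CB with T_A + T_B = T₀.
J_AC = 0.0113 m⁴, J_CB = 6.91×10^-3 m⁴, so T_A = T₀·(J_AC/a)/((J_AC/a)+(J_CB/b)) = 120400 N·m, T_B = 31600 N·m.
τ in each portion: τ_AC = 3.11×10^6 Pa, τ_CB = 1.18×10^6 Pa; maximum is in AC.
τ_max = T_AC·r/J = 120400·0.291/0.0113 = 3.111×10^6 Pa.

3.11 MPa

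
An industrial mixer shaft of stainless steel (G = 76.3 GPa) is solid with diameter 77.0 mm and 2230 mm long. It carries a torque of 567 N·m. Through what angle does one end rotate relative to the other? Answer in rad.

0.00480 rad

J = πd⁴/32 = π(0.0770)⁴/32 = 3.451×10^-6 m⁴.
θ = T·L/(G·J) = 567.0 × 2.23 / (76.3×10⁹ × 3.451×10^-6) = 4.802×10^-3 rad.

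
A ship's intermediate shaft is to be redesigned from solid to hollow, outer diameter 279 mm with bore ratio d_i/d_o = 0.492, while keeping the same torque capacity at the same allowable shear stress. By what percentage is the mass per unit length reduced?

Equal τ_max and T ⇒ the solid shaft needs d_s³ = d_o³(1−k⁴), so d_s = 279·(1−0.492⁴)^(1/3) = 273.4 mm.
Area ratio A_h/A_s = d_o²(1−k²)/d_s² = (1−k²)/(1−k⁴)^(2/3) = 0.7891.
Mass saving = 1 − 0.7891 = 21.1 %.

21.1 %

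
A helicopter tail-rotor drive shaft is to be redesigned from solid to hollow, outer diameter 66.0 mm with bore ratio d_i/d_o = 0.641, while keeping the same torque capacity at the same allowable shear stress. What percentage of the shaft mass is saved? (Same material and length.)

33.4 %

Equal τ_max and T ⇒ the solid shaft needs d_s³ = d_o³(1−k⁴), so d_s = 66.0·(1−0.641⁴)^(1/3) = 62.05 mm.
Area ratio A_h/A_s = d_o²(1−k²)/d_s² = (1−k²)/(1−k⁴)^(2/3) = 0.6664.
Mass saving = 1 − 0.6664 = 33.4 %.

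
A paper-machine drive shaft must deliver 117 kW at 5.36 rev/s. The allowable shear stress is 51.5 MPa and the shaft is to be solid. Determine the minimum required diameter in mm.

ω = 2π·5.36 = 33.68 rad/s, so T = P/ω = 117×10³ / 33.68 = 3474 N·m.
For a solid shaft τ_max = 16T/(πd³), so d = (16T/(π τ_allow))^(1/3) = (16·3474/(π·5.15×10^7))^(1/3) = 0.07004 m.

70.0 mm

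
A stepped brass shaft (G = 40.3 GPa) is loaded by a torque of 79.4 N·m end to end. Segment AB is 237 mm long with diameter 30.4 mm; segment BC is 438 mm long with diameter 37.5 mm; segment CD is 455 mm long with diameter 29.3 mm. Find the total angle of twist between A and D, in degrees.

1.28°

J_AB = π(0.0304)⁴/32 = 8.38×10^-8 m⁴; J_BC = π(0.0375)⁴/32 = 1.94×10^-7 m⁴; J_CD = π(0.0293)⁴/32 = 7.24×10^-8 m⁴.
θ = (T/G)·Σ L_i/J_i = (79.40/40.3×10⁹)·(0.237/8.38×10^-8 + 0.438/1.94×10^-7 + 0.455/7.24×10^-8) = 0.02240 rad.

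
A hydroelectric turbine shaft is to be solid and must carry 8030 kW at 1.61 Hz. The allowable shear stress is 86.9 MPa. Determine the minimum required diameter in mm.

ω = 2π·1.61 = 10.12 rad/s, so T = P/ω = 8030×10³ / 10.12 = 793800 N·m.
For a solid shaft τ_max = 16T/(πd³), so d = (16T/(π τ_allow))^(1/3) = (16·793800/(π·8.69×10^7))^(1/3) = 0.3597 m.

360 mm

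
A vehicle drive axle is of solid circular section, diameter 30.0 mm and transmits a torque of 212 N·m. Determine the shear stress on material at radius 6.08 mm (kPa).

J = πd⁴/32 = π(0.0300)⁴/32 = 7.952×10^-8 m⁴.
Shear stress varies linearly with radius: τ = T·r/J = 212.0 × 0.00608 / 7.952×10^-8 = 1.621×10^7 Pa.

16200 kPa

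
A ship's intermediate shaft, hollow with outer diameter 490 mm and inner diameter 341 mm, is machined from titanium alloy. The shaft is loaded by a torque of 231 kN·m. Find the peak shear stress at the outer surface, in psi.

J = π(d_o⁴ − d_i⁴)/32 = π(0.490⁴ − 0.341⁴)/32 = 4.332×10^-3 m⁴.
τ_max = T·r/J = 231000 × 0.245 / 4.332×10^-3 = 1.306×10^7 Pa.

1890 psi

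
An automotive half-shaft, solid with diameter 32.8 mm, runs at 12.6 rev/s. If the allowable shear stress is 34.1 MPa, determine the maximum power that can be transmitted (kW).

J = πd⁴/32 = π(0.0328)⁴/32 = 1.136×10^-7 m⁴.
T_max = τ_allow·J/r = 3.41×10^7 × 1.136×10^-7 / 0.0164 = 236.3 N·m.
ω = 2π·12.6 = 79.17 rad/s, so P_max = T_max·ω = 1.870×10^4 W.

18.7 kW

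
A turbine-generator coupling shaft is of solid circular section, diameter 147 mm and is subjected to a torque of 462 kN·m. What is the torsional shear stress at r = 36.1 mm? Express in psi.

52800 psi

J = πd⁴/32 = π(0.147)⁴/32 = 4.584×10^-5 m⁴.
Shear stress varies linearly with radius: τ = T·r/J = 462000 × 0.0361 / 4.584×10^-5 = 3.638×10^8 Pa.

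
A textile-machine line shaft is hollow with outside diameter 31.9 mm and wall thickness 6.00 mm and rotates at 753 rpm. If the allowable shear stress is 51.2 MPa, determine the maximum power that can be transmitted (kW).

J = π(d_o⁴ − d_i⁴)/32 = π(0.0319⁴ − 0.0199⁴)/32 = 8.627×10^-8 m⁴.
T_max = τ_allow·J/r = 5.12×10^7 × 8.627×10^-8 / 0.0159 = 276.9 N·m.
ω = 2π·753/60 = 78.85 rad/s, so P_max = T_max·ω = 2.184×10^4 W.

21.8 kW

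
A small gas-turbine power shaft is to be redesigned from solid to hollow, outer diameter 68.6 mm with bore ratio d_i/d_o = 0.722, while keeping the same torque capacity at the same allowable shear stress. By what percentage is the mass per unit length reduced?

Equal τ_max and T ⇒ the solid shaft needs d_s³ = d_o³(1−k⁴), so d_s = 68.6·(1−0.722⁴)^(1/3) = 61.72 mm.
Area ratio A_h/A_s = d_o²(1−k²)/d_s² = (1−k²)/(1−k⁴)^(2/3) = 0.5914.
Mass saving = 1 − 0.5914 = 40.9 %.

40.9 %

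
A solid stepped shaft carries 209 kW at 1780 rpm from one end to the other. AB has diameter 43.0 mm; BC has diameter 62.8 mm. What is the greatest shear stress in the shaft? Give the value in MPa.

ω = 2π·1780/60 = 186.4 rad/s, so T = P/ω = 209×10³ / 186.4 = 1121 N·m.
Under the same torque, τ_max = 16T/(πd³) is largest where d is smallest — segment AB (d = 43.0 mm).
τ_max = 16·1121/(π·(0.0430)³) = 7.182×10^7 Pa.

71.8 MPa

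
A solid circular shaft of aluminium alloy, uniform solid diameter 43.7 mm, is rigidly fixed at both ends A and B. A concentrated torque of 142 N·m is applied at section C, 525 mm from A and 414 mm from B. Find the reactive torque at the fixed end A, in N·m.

62.6 N·m

With uniform GJ and both ends fixed, compatibility θ_AC = θ_CB gives T_A·a = T_B·b, together with T_A + T_B = T₀.
T_A = T₀·b/(a+b) = 142.0·414/939.0 = 62.61 N·m; T_B = 79.39 N·m.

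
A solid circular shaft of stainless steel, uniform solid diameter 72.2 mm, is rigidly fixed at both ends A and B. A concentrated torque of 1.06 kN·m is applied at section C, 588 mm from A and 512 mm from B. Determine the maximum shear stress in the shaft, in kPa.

With uniform GJ and both ends fixed, compatibility θ_AC = θ_CB gives T_A·a = T_B·b, together with T_A + T_B = T₀.
T_A = T₀·b/(a+b) = 1060·512/1100 = 493.4 N·m; T_B = 566.6 N·m.
τ in each portion: τ_AC = 6.68×10^6 Pa, τ_CB = 7.67×10^6 Pa; maximum is in CB.
τ_max = T_CB·r/J = 566.6·0.0361/2.67×10^-6 = 7.667×10^6 Pa.

7670 kPa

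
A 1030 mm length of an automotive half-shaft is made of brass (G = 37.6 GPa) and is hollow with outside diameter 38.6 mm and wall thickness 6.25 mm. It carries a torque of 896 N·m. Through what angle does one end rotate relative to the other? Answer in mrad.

J = π(d_o⁴ − d_i⁴)/32 = π(0.0386⁴ − 0.0261⁴)/32 = 1.724×10^-7 m⁴.
θ = T·L/(G·J) = 896.0 × 1.03 / (37.6×10⁹ × 1.724×10^-7) = 0.1424 rad.

142 mrad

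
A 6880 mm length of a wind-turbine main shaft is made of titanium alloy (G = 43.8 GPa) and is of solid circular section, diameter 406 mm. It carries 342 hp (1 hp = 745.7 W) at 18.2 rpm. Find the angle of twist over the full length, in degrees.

0.451°

ω = 2π·18.2/60 = 1.906 rad/s, so T = P/ω = 342×745.7 / 1.906 = 133800 N·m.
J = πd⁴/32 = π(0.406)⁴/32 = 2.667×10^-3 m⁴.
θ = T·L/(G·J) = 133800 × 6.88 / (43.8×10⁹ × 2.667×10^-3) = 7.880×10^-3 rad.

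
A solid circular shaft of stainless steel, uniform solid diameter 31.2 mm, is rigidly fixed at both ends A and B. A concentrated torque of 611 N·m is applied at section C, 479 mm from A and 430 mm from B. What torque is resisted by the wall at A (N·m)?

289 N·m

With uniform GJ and both ends fixed, compatibility θ_AC = θ_CB gives T_A·a = T_B·b, together with T_A + T_B = T₀.
T_A = T₀·b/(a+b) = 611.0·430/909.0 = 289.0 N·m; T_B = 322.0 N·m.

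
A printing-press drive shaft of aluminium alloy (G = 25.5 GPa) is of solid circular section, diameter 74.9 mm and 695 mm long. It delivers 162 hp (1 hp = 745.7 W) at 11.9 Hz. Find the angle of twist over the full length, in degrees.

0.817°

ω = 2π·11.9 = 74.77 rad/s, so T = P/ω = 162×745.7 / 74.77 = 1616 N·m.
J = πd⁴/32 = π(0.0749)⁴/32 = 3.090×10^-6 m⁴.
θ = T·L/(G·J) = 1616 × 0.695 / (25.5×10⁹ × 3.090×10^-6) = 0.01425 rad.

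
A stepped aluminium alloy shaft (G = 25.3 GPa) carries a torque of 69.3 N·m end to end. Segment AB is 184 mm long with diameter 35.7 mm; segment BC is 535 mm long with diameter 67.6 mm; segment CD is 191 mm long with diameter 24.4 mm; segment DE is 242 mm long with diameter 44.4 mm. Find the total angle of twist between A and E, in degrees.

J_AB = π(0.0357)⁴/32 = 1.59×10^-7 m⁴; J_BC = π(0.0676)⁴/32 = 2.05×10^-6 m⁴; J_CD = π(0.0244)⁴/32 = 3.48×10^-8 m⁴; J_DE = π(0.0444)⁴/32 = 3.82×10^-7 m⁴.
θ = (T/G)·Σ L_i/J_i = (69.30/25.3×10⁹)·(0.184/1.59×10^-7 + 0.535/2.05×10^-6 + 0.191/3.48×10^-8 + 0.242/3.82×10^-7) = 0.02065 rad.

1.18°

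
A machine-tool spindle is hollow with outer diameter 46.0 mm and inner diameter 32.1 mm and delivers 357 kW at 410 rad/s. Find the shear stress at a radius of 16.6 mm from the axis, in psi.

6250 psi

ω = 410 rad/s, so T = P/ω = 357×10³ / 410.0 = 870.7 N·m.
J = π(d_o⁴ − d_i⁴)/32 = π(0.0460⁴ − 0.0321⁴)/32 = 3.353×10^-7 m⁴.
Shear stress varies linearly with radius: τ = T·r/J = 870.7 × 0.0166 / 3.353×10^-7 = 4.310×10^7 Pa.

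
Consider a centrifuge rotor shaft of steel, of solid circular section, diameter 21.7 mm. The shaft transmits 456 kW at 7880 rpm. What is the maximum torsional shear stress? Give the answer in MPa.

ω = 2π·7880/60 = 825.2 rad/s, so T = P/ω = 456×10³ / 825.2 = 552.6 N·m.
J = πd⁴/32 = π(0.0217)⁴/32 = 2.177×10^-8 m⁴.
τ_max = T·r/J = 552.6 × 0.0109 / 2.177×10^-8 = 2.754×10^8 Pa.

275 MPa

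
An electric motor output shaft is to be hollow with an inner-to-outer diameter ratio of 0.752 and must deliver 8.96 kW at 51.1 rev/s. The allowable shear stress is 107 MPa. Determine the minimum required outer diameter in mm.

12.5 mm

ω = 2π·51.1 = 321.1 rad/s, so T = P/ω = 8.96×10³ / 321.1 = 27.91 N·m.
For a hollow shaft with d_i/d_o = 0.752: τ_max = 16T/(π d_o³ (1−k⁴)), so d_o = [16T/(π τ_allow (1−k⁴))]^(1/3) = [16·27.91/(π·1.07×10^8·0.6802)]^(1/3) = 0.01250 m.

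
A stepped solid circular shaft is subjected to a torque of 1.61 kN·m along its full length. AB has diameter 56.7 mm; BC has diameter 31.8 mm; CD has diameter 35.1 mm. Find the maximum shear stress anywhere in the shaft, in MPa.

255 MPa

Under the same torque, τ_max = 16T/(πd³) is largest where d is smallest — segment BC (d = 31.8 mm).
τ_max = 16·1610/(π·(0.0318)³) = 2.550×10^8 Pa.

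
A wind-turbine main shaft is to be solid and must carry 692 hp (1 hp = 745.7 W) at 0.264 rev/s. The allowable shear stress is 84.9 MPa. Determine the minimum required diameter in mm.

265 mm

ω = 2π·0.264 = 1.659 rad/s, so T = P/ω = 692×745.7 / 1.659 = 311100 N·m.
For a solid shaft τ_max = 16T/(πd³), so d = (16T/(π τ_allow))^(1/3) = (16·311100/(π·8.49×10^7))^(1/3) = 0.2652 m.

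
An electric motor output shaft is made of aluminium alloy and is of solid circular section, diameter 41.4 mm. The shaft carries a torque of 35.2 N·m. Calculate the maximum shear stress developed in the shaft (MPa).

J = πd⁴/32 = π(0.0414)⁴/32 = 2.884×10^-7 m⁴.
τ_max = T·r/J = 35.20 × 0.0207 / 2.884×10^-7 = 2.526×10^6 Pa.

2.53 MPa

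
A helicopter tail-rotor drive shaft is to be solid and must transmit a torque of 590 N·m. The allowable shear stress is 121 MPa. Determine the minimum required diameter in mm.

29.2 mm

For a solid shaft τ_max = 16T/(πd³), so d = (16T/(π τ_allow))^(1/3) = (16·590.0/(π·1.21×10^8))^(1/3) = 0.02918 m.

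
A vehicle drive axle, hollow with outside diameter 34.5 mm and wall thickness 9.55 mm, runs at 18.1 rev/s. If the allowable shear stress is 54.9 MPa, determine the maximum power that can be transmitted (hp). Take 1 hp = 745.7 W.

64.8 hp

J = π(d_o⁴ − d_i⁴)/32 = π(0.0345⁴ − 0.0154⁴)/32 = 1.336×10^-7 m⁴.
T_max = τ_allow·J/r = 5.49×10^7 × 1.336×10^-7 / 0.0173 = 425.1 N·m.
ω = 2π·18.1 = 113.7 rad/s, so P_max = T_max·ω = 4.834×10^4 W.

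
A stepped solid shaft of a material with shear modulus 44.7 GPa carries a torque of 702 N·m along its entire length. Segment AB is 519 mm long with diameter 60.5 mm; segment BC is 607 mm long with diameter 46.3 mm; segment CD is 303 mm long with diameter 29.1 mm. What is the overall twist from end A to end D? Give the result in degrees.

5.44°

J_AB = π(0.0605)⁴/32 = 1.32×10^-6 m⁴; J_BC = π(0.0463)⁴/32 = 4.51×10^-7 m⁴; J_CD = π(0.0291)⁴/32 = 7.04×10^-8 m⁴.
θ = (T/G)·Σ L_i/J_i = (702.0/44.7×10⁹)·(0.519/1.32×10^-6 + 0.607/4.51×10^-7 + 0.303/7.04×10^-8) = 0.09492 rad.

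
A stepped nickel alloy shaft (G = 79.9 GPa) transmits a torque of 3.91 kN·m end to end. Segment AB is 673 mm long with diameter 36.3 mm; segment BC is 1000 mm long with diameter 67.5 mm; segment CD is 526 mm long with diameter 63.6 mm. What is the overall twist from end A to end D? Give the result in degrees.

13.4°

J_AB = π(0.0363)⁴/32 = 1.70×10^-7 m⁴; J_BC = π(0.0675)⁴/32 = 2.04×10^-6 m⁴; J_CD = π(0.0636)⁴/32 = 1.61×10^-6 m⁴.
θ = (T/G)·Σ L_i/J_i = (3910/79.9×10⁹)·(0.673/1.70×10^-7 + 1.00/2.04×10^-6 + 0.526/1.61×10^-6) = 0.2332 rad.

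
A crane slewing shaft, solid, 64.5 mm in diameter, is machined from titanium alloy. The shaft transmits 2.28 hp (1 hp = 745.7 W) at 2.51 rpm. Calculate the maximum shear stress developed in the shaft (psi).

17800 psi

ω = 2π·2.51/60 = 0.2628 rad/s, so T = P/ω = 2.28×745.7 / 0.2628 = 6468 N·m.
J = πd⁴/32 = π(0.0645)⁴/32 = 1.699×10^-6 m⁴.
τ_max = T·r/J = 6468 × 0.0323 / 1.699×10^-6 = 1.228×10^8 Pa.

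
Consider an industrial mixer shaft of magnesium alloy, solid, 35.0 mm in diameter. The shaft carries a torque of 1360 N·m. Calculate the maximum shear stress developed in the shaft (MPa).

162 MPa

J = πd⁴/32 = π(0.0350)⁴/32 = 1.473×10^-7 m⁴.
τ_max = T·r/J = 1360 × 0.0175 / 1.473×10^-7 = 1.615×10^8 Pa.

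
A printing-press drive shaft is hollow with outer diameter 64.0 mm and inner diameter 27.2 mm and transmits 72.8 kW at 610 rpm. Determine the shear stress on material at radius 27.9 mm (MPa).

20.0 MPa

ω = 2π·610/60 = 63.88 rad/s, so T = P/ω = 72.8×10³ / 63.88 = 1140 N·m.
J = π(d_o⁴ − d_i⁴)/32 = π(0.0640⁴ − 0.0272⁴)/32 = 1.593×10^-6 m⁴.
Shear stress varies linearly with radius: τ = T·r/J = 1140 × 0.0279 / 1.593×10^-6 = 1.996×10^7 Pa.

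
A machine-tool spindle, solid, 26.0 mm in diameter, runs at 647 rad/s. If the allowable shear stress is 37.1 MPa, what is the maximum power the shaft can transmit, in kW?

82.8 kW

J = πd⁴/32 = π(0.0260)⁴/32 = 4.486×10^-8 m⁴.
T_max = τ_allow·J/r = 3.71×10^7 × 4.486×10^-8 / 0.0130 = 128.0 N·m.
ω = 647 rad/s, so P_max = T_max·ω = 8.284×10^4 W.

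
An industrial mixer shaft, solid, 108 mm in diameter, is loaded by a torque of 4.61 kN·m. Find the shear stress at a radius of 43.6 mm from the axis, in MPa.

J = πd⁴/32 = π(0.108)⁴/32 = 1.336×10^-5 m⁴.
Shear stress varies linearly with radius: τ = T·r/J = 4610 × 0.0436 / 1.336×10^-5 = 1.505×10^7 Pa.

15.0 MPa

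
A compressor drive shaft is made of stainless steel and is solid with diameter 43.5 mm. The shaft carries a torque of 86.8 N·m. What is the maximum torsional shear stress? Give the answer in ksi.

0.779 ksi

J = πd⁴/32 = π(0.0435)⁴/32 = 3.515×10^-7 m⁴.
τ_max = T·r/J = 86.80 × 0.0217 / 3.515×10^-7 = 5.371×10^6 Pa.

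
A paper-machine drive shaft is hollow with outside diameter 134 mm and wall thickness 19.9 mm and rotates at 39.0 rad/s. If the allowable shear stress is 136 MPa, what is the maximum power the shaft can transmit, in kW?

J = π(d_o⁴ − d_i⁴)/32 = π(0.134⁴ − 0.0942⁴)/32 = 2.392×10^-5 m⁴.
T_max = τ_allow·J/r = 1.36×10^8 × 2.392×10^-5 / 0.0670 = 48560 N·m.
ω = 39.0 rad/s, so P_max = T_max·ω = 1.894×10^6 W.

1890 kW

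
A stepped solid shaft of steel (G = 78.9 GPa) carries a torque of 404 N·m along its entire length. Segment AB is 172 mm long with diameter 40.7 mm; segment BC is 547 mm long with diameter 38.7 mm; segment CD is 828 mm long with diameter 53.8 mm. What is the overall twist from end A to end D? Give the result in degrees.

1.21°

J_AB = π(0.0407)⁴/32 = 2.69×10^-7 m⁴; J_BC = π(0.0387)⁴/32 = 2.20×10^-7 m⁴; J_CD = π(0.0538)⁴/32 = 8.22×10^-7 m⁴.
θ = (T/G)·Σ L_i/J_i = (404.0/78.9×10⁹)·(0.172/2.69×10^-7 + 0.547/2.20×10^-7 + 0.828/8.22×10^-7) = 0.02114 rad.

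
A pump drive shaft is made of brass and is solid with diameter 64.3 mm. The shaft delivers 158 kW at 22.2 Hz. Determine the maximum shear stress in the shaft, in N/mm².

21.7 N/mm²

ω = 2π·22.2 = 139.5 rad/s, so T = P/ω = 158×10³ / 139.5 = 1133 N·m.
J = πd⁴/32 = π(0.0643)⁴/32 = 1.678×10^-6 m⁴.
τ_max = T·r/J = 1133 × 0.0321 / 1.678×10^-6 = 2.170×10^7 Pa.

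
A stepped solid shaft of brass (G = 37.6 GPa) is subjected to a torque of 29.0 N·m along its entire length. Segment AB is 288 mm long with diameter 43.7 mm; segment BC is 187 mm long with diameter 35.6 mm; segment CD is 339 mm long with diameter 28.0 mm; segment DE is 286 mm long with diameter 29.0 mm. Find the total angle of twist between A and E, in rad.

J_AB = π(0.0437)⁴/32 = 3.58×10^-7 m⁴; J_BC = π(0.0356)⁴/32 = 1.58×10^-7 m⁴; J_CD = π(0.0280)⁴/32 = 6.03×10^-8 m⁴; J_DE = π(0.0290)⁴/32 = 6.94×10^-8 m⁴.
θ = (T/G)·Σ L_i/J_i = (29.00/37.6×10⁹)·(0.288/3.58×10^-7 + 0.187/1.58×10^-7 + 0.339/6.03×10^-8 + 0.286/6.94×10^-8) = 9.045×10^-3 rad.

0.00904 rad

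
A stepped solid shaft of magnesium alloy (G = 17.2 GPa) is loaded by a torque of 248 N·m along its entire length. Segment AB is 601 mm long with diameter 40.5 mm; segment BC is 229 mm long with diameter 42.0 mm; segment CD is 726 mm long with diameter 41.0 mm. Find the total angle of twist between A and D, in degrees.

J_AB = π(0.0405)⁴/32 = 2.64×10^-7 m⁴; J_BC = π(0.0420)⁴/32 = 3.05×10^-7 m⁴; J_CD = π(0.0410)⁴/32 = 2.77×10^-7 m⁴.
θ = (T/G)·Σ L_i/J_i = (248.0/17.2×10⁹)·(0.601/2.64×10^-7 + 0.229/3.05×10^-7 + 0.726/2.77×10^-7) = 0.08135 rad.

4.66°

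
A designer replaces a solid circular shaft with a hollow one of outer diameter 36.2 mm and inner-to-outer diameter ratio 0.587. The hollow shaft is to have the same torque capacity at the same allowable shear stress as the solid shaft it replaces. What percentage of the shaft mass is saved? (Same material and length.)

Equal τ_max and T ⇒ the solid shaft needs d_s³ = d_o³(1−k⁴), so d_s = 36.2·(1−0.587⁴)^(1/3) = 34.71 mm.
Area ratio A_h/A_s = d_o²(1−k²)/d_s² = (1−k²)/(1−k⁴)^(2/3) = 0.7131.
Mass saving = 1 − 0.7131 = 28.7 %.

28.7 %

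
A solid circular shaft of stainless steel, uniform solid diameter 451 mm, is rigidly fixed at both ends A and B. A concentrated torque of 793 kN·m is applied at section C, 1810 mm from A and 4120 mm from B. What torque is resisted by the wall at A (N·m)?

551000 N·m

With uniform GJ and both ends fixed, compatibility θ_AC = θ_CB gives T_A·a = T_B·b, together with T_A + T_B = T₀.
T_A = T₀·b/(a+b) = 793000·4120/5930 = 551000 N·m; T_B = 242000 N·m.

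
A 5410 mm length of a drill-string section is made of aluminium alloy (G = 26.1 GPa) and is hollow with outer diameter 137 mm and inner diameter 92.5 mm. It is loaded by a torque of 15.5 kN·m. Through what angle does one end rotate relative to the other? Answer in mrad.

J = π(d_o⁴ − d_i⁴)/32 = π(0.137⁴ − 0.0925⁴)/32 = 2.740×10^-5 m⁴.
θ = T·L/(G·J) = 15500 × 5.41 / (26.1×10⁹ × 2.740×10^-5) = 0.1173 rad.

117 mrad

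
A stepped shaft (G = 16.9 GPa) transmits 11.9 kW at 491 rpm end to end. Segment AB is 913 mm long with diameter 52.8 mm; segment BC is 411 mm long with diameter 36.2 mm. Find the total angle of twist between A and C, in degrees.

ω = 2π·491/60 = 51.42 rad/s, so T = P/ω = 11.9×10³ / 51.42 = 231.4 N·m.
J_AB = π(0.0528)⁴/32 = 7.63×10^-7 m⁴; J_BC = π(0.0362)⁴/32 = 1.69×10^-7 m⁴.
θ = (T/G)·Σ L_i/J_i = (231.4/16.9×10⁹)·(0.913/7.63×10^-7 + 0.411/1.69×10^-7) = 0.04977 rad.

2.85°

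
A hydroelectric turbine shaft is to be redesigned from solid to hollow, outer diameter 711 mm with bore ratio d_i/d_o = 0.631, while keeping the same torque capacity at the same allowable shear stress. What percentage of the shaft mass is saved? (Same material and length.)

32.5 %

Equal τ_max and T ⇒ the solid shaft needs d_s³ = d_o³(1−k⁴), so d_s = 711·(1−0.631⁴)^(1/3) = 671.2 mm.
Area ratio A_h/A_s = d_o²(1−k²)/d_s² = (1−k²)/(1−k⁴)^(2/3) = 0.6752.
Mass saving = 1 − 0.6752 = 32.5 %.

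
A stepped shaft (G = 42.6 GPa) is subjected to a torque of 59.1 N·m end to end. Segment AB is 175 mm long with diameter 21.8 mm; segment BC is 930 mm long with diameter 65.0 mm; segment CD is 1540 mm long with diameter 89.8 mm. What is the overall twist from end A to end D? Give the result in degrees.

0.689°

J_AB = π(0.0218)⁴/32 = 2.22×10^-8 m⁴; J_BC = π(0.0650)⁴/32 = 1.75×10^-6 m⁴; J_CD = π(0.0898)⁴/32 = 6.38×10^-6 m⁴.
θ = (T/G)·Σ L_i/J_i = (59.10/42.6×10⁹)·(0.175/2.22×10^-8 + 0.930/1.75×10^-6 + 1.54/6.38×10^-6) = 0.01202 rad.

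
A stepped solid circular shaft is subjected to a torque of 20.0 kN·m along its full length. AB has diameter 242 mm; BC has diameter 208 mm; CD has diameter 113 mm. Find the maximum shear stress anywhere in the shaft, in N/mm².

Under the same torque, τ_max = 16T/(πd³) is largest where d is smallest — segment CD (d = 113 mm).
τ_max = 16·20000/(π·(0.113)³) = 7.059×10^7 Pa.

70.6 N/mm²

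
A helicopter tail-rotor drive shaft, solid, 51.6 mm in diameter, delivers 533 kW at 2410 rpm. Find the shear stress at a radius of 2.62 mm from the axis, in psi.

ω = 2π·2410/60 = 252.4 rad/s, so T = P/ω = 533×10³ / 252.4 = 2112 N·m.
J = πd⁴/32 = π(0.0516)⁴/32 = 6.960×10^-7 m⁴.
Shear stress varies linearly with radius: τ = T·r/J = 2112 × 0.00262 / 6.960×10^-7 = 7.950×10^6 Pa.

1150 psi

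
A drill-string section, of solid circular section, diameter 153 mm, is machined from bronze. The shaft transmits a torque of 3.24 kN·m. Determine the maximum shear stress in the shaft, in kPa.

J = πd⁴/32 = π(0.153)⁴/32 = 5.380×10^-5 m⁴.
τ_max = T·r/J = 3240 × 0.0765 / 5.380×10^-5 = 4.607×10^6 Pa.

4610 kPa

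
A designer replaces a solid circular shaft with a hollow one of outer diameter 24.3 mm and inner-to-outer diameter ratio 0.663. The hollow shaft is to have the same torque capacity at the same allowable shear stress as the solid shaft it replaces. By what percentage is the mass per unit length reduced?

Equal τ_max and T ⇒ the solid shaft needs d_s³ = d_o³(1−k⁴), so d_s = 24.3·(1−0.663⁴)^(1/3) = 22.62 mm.
Area ratio A_h/A_s = d_o²(1−k²)/d_s² = (1−k²)/(1−k⁴)^(2/3) = 0.6467.
Mass saving = 1 − 0.6467 = 35.3 %.

35.3 %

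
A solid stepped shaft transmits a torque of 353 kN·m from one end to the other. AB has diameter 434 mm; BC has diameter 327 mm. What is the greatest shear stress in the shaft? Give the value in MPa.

Under the same torque, τ_max = 16T/(πd³) is largest where d is smallest — segment BC (d = 327 mm).
τ_max = 16·353000/(π·(0.327)³) = 5.142×10^7 Pa.

51.4 MPa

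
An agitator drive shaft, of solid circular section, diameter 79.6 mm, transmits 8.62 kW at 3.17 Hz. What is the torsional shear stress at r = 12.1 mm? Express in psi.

ω = 2π·3.17 = 19.92 rad/s, so T = P/ω = 8.62×10³ / 19.92 = 432.8 N·m.
J = πd⁴/32 = π(0.0796)⁴/32 = 3.941×10^-6 m⁴.
Shear stress varies linearly with radius: τ = T·r/J = 432.8 × 0.0121 / 3.941×10^-6 = 1.329×10^6 Pa.

193 psi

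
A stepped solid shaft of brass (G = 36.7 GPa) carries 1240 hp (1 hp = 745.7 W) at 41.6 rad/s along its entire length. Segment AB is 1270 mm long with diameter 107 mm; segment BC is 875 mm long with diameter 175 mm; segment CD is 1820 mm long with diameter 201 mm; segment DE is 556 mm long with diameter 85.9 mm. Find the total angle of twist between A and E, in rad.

0.135 rad

ω = 41.6 rad/s, so T = P/ω = 1240×745.7 / 41.60 = 22230 N·m.
J_AB = π(0.107)⁴/32 = 1.29×10^-5 m⁴; J_BC = π(0.175)⁴/32 = 9.21×10^-5 m⁴; J_CD = π(0.201)⁴/32 = 1.60×10^-4 m⁴; J_DE = π(0.0859)⁴/32 = 5.35×10^-6 m⁴.
θ = (T/G)·Σ L_i/J_i = (22230/36.7×10⁹)·(1.27/1.29×10^-5 + 0.875/9.21×10^-5 + 1.82/1.60×10^-4 + 0.556/5.35×10^-6) = 0.1354 rad.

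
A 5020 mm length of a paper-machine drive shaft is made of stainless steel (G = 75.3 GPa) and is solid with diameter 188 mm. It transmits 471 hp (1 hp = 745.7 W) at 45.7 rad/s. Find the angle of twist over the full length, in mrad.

ω = 45.7 rad/s, so T = P/ω = 471×745.7 / 45.70 = 7685 N·m.
J = πd⁴/32 = π(0.188)⁴/32 = 1.226×10^-4 m⁴.
θ = T·L/(G·J) = 7685 × 5.02 / (75.3×10⁹ × 1.226×10^-4) = 4.178×10^-3 rad.

4.18 mrad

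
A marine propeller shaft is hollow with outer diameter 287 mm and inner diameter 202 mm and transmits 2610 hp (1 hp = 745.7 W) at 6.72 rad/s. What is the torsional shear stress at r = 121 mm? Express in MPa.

69.7 MPa

ω = 6.72 rad/s, so T = P/ω = 2610×745.7 / 6.720 = 289600 N·m.
J = π(d_o⁴ − d_i⁴)/32 = π(0.287⁴ − 0.202⁴)/32 = 5.026×10^-4 m⁴.
Shear stress varies linearly with radius: τ = T·r/J = 289600 × 0.121 / 5.026×10^-4 = 6.972×10^7 Pa.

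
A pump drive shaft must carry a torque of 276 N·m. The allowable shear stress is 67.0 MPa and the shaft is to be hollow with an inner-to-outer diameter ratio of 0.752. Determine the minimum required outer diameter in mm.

31.4 mm

For a hollow shaft with d_i/d_o = 0.752: τ_max = 16T/(π d_o³ (1−k⁴)), so d_o = [16T/(π τ_allow (1−k⁴))]^(1/3) = [16·276.0/(π·6.70×10^7·0.6802)]^(1/3) = 0.03136 m.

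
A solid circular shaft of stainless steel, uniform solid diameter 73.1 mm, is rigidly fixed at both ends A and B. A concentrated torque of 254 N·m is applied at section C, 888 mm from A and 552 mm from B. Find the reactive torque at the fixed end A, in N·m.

97.4 N·m

With uniform GJ and both ends fixed, compatibility θ_AC = θ_CB gives T_A·a = T_B·b, together with T_A + T_B = T₀.
T_A = T₀·b/(a+b) = 254.0·552/1440 = 97.37 N·m; T_B = 156.6 N·m.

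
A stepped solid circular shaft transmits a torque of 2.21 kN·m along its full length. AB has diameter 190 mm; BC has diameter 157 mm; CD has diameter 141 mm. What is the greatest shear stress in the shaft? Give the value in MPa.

4.02 MPa

Under the same torque, τ_max = 16T/(πd³) is largest where d is smallest — segment CD (d = 141 mm).
τ_max = 16·2210/(π·(0.141)³) = 4.015×10^6 Pa.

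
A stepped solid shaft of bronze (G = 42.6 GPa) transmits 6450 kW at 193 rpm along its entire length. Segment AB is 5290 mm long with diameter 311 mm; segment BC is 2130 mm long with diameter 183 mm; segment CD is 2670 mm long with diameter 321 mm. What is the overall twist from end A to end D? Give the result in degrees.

ω = 2π·193/60 = 20.21 rad/s, so T = P/ω = 6450×10³ / 20.21 = 319100 N·m.
J_AB = π(0.311)⁴/32 = 9.18×10^-4 m⁴; J_BC = π(0.183)⁴/32 = 1.10×10^-4 m⁴; J_CD = π(0.321)⁴/32 = 1.04×10^-3 m⁴.
θ = (T/G)·Σ L_i/J_i = (319100/42.6×10⁹)·(5.29/9.18×10^-4 + 2.13/1.10×10^-4 + 2.67/1.04×10^-3) = 0.2073 rad.

11.9°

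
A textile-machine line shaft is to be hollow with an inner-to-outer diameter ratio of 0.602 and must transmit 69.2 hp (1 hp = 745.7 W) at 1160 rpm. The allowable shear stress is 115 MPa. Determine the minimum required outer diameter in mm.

ω = 2π·1160/60 = 121.5 rad/s, so T = P/ω = 69.2×745.7 / 121.5 = 424.8 N·m.
For a hollow shaft with d_i/d_o = 0.602: τ_max = 16T/(π d_o³ (1−k⁴)), so d_o = [16T/(π τ_allow (1−k⁴))]^(1/3) = [16·424.8/(π·1.15×10^8·0.8687)]^(1/3) = 0.02787 m.

27.9 mm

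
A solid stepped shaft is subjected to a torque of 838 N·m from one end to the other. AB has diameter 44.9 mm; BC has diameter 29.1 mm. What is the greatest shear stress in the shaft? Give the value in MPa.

173 MPa

Under the same torque, τ_max = 16T/(πd³) is largest where d is smallest — segment BC (d = 29.1 mm).
τ_max = 16·838.0/(π·(0.0291)³) = 1.732×10^8 Pa.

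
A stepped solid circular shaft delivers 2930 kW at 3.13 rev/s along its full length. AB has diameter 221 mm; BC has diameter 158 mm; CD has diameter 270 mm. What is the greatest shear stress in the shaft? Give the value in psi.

ω = 2π·3.13 = 19.67 rad/s, so T = P/ω = 2930×10³ / 19.67 = 149000 N·m.
Under the same torque, τ_max = 16T/(πd³) is largest where d is smallest — segment BC (d = 158 mm).
τ_max = 16·149000/(π·(0.158)³) = 1.924×10^8 Pa.

27900 psi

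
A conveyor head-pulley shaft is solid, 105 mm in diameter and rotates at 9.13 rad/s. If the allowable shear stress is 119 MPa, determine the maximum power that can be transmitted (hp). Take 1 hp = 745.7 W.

J = πd⁴/32 = π(0.105)⁴/32 = 1.193×10^-5 m⁴.
T_max = τ_allow·J/r = 1.19×10^8 × 1.193×10^-5 / 0.0525 = 27050 N·m.
ω = 9.13 rad/s, so P_max = T_max·ω = 2.470×10^5 W.

331 hp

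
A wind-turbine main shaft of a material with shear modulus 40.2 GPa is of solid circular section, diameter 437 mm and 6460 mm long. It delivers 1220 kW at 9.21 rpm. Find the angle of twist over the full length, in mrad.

ω = 2π·9.21/60 = 0.9645 rad/s, so T = P/ω = 1220×10³ / 0.9645 = 1.265e6 N·m.
J = πd⁴/32 = π(0.437)⁴/32 = 3.580×10^-3 m⁴.
θ = T·L/(G·J) = 1.265e6 × 6.46 / (40.2×10⁹ × 3.580×10^-3) = 0.05677 rad.

56.8 mrad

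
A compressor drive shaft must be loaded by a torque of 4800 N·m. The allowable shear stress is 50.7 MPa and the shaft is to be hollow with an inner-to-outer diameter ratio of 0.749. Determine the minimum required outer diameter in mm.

For a hollow shaft with d_i/d_o = 0.749: τ_max = 16T/(π d_o³ (1−k⁴)), so d_o = [16T/(π τ_allow (1−k⁴))]^(1/3) = [16·4800/(π·5.07×10^7·0.6853)]^(1/3) = 0.08894 m.

88.9 mm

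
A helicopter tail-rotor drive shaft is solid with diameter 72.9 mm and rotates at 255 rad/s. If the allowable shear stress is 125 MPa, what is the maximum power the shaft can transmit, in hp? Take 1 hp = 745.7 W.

3250 hp

J = πd⁴/32 = π(0.0729)⁴/32 = 2.773×10^-6 m⁴.
T_max = τ_allow·J/r = 1.25×10^8 × 2.773×10^-6 / 0.0365 = 9509 N·m.
ω = 255 rad/s, so P_max = T_max·ω = 2.425×10^6 W.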